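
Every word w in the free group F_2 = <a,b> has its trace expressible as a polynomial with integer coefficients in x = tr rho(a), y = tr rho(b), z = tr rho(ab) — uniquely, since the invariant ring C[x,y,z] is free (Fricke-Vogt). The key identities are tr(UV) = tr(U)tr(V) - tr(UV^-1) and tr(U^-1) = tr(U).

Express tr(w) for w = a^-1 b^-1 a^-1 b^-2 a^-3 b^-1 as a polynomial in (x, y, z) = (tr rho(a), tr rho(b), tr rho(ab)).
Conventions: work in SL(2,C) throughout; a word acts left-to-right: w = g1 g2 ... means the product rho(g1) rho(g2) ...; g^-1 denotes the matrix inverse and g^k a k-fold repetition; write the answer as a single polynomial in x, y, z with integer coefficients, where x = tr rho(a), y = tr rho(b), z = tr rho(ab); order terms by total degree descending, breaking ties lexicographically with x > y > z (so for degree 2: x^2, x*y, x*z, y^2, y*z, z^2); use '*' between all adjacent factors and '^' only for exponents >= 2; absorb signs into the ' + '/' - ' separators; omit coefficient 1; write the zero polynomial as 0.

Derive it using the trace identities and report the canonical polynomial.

tr(a^-1) = tr(a) = x
tr(a^-1 b) = tr(b) tr(a) - tr(b a) = x*y - z
tr(b^-1 a^-1) = tr(a^-1) tr(b) - tr(a^-1 b) = z
tr(a^-1 b^-2) = tr(b^-1 a^-1) tr(b) - tr(b^-1 a^-1 b) = y*z - x
tr(b^-2) = tr(b^-1) tr(b) - tr(1) = y^2 - 2
tr(b^-1 a^-2 b^-1) = tr(a^-1 b^-2) tr(a) - tr(a^-1 b^-2 a) = x*y*z - x^2 - y^2 + 2
tr(a^-2) = tr(a^-1) tr(a) - tr(1) = x^2 - 2
tr(a^-2 b) = tr(b a^-1) tr(a) - tr(b) = x^2*y - x*z - y
tr(b^-1 a^-2) = tr(a^-2) tr(b) - tr(a^-2 b) = x*z - y
tr(b^-1 a^-2 b^-2) = tr(b^-1 a^-2 b^-1) tr(b) - tr(b^-1 a^-2) = x*y^2*z - x^2*y - y^3 - x*z + 3*y
tr(a b a b) = tr(b a) tr(b a) - tr(1) = z^2 - 2
tr(b^-1 a b a) = tr(a b a) tr(b) - tr(a b a b) = x*y*z - y^2 - z^2 + 2
tr(b^-1 a b a^-1) = tr(b^-1 a b) tr(a) - tr(b^-1 a b a) = -x*y*z + x^2 + y^2 + z^2 - 2
tr(a^-1 b^-2 a b) = tr(b^-1 a b a^-1) tr(b) - tr(b^-1 a b a^-1 b) = -x*y^2*z + x^2*y + y^3 + y*z^2 - 3*y
tr(a^-1 b^-2 a b^-1) = tr(a^-1 b^-2 a) tr(b) - tr(a^-1 b^-2 a b) = x*y^2*z - x^2*y - y*z^2 + y
tr(b^-2 a) = tr(b^-1 a) tr(b) - tr(b^-1 a b) = x*y^2 - y*z - x
tr(b^-2 a b^-1) = tr(b^-2 a) tr(b) - tr(b^-2 a b) = x*y^3 - y^2*z - 2*x*y + z
tr(b^-1 a^-2 b^-2 a) = tr(a^-1 b^-2 a b^-1) tr(a) - tr(a^-1 b^-2 a b^-1 a) = x^2*y^2*z - x^3*y - x*y^3 - x*y*z^2 + y^2*z + 3*x*y - z
tr(b^-1 a^-2 b^-2 a^-1) = tr(b^-1 a^-2 b^-2) tr(a) - tr(b^-1 a^-2 b^-2 a) = x*y*z^2 - x^2*z - y^2*z + z
tr(a^-3) = tr(a^-2) tr(a) - tr(a^-1) = x^3 - 3*x
tr(a^-3 b) = tr(a^-1 b a^-1) tr(a) - tr(a^-1 b) = x^3*y - x^2*z - 2*x*y + z
tr(b^-1 a^-3) = tr(a^-3) tr(b) - tr(a^-3 b) = x^2*z - x*y - z
tr(a^-2 b^-2 a^-1) = tr(b^-1 a^-3) tr(b) - tr(b^-1 a^-3 b) = x^2*y*z - x^3 - x*y^2 - y*z + 3*x
tr(b^-1 a^-1 b^-2 a^-2 b^-1) = tr(b^-1 a^-2 b^-2 a^-1) tr(b) - tr(b^-1 a^-2 b^-2 a^-1 b) = x*y^2*z^2 - 2*x^2*y*z - y^3*z + x^3 + x*y^2 + 2*y*z - 3*x
tr(b^-2 a^-1 b a) = tr(a^-1 b a b^-1) tr(b) - tr(a^-1 b a) = -x*y^2*z + x^2*y + y^3 + y*z^2 - 3*y
tr(a^-1 b^-2 a^-1 b) = tr(b^-2 a^-1 b) tr(a) - tr(b^-2 a^-1 b a) = x*y^2*z - x^2*y - y^3 - y*z^2 + x*z + 3*y
tr(b^-1 a^-1 b^-2 a^-1) = tr(a^-1 b^-2 a^-1) tr(b) - tr(a^-1 b^-2 a^-1 b) = y*z^2 - x*z - y
tr(b^-1 a^-2 b a) = tr(a^-1 b a b^-1) tr(a) - tr(a^-1 b a b^-1 a) = -x^2*y*z + x^3 + x*y^2 + x*z^2 - 3*x
tr(a^-2 b a b^-2) = tr(b^-1 a^-2 b a) tr(b) - tr(b^-1 a^-2 b a b) = -x^2*y^2*z + x^3*y + x*y^3 + x*y*z^2 - 4*x*y + z
tr(b^-2 a^-2 b a b^-1) = tr(a^-2 b a b^-2) tr(b) - tr(a^-2 b a b^-1) = -x^2*y^3*z + x^3*y^2 + x*y^4 + x*y^2*z^2 + x^2*y*z - x^3 - 5*x*y^2 - x*z^2 + y*z + 3*x
tr(a^2 b a b) = tr(a) tr(b a b a) - tr(b a b) = x*z^2 - y*z - x
tr(a b a b^-1 a) = tr(a^2 b a) tr(b) - tr(a^2 b a b) = x^2*y*z - x*y^2 - x*z^2 + x
tr(a b a b a b) = tr(a b) tr(a b a b) - tr(a^-1 b^-1) = z^3 - 3*z
tr(a b a b^-1 a b) = tr(a b a b a) tr(b) - tr(a b a b a b) = x*y*z^2 - y^2*z - z^3 - x*y + 3*z
tr(b a b^-1 a b^-1 a) = tr(a b a b^-1 a) tr(b) - tr(a b a b^-1 a b) = x^2*y^2*z - x*y^3 - 2*x*y*z^2 + y^2*z + z^3 + 2*x*y - 3*z
tr(b^-1 a^-1 b a b^-1 a) = tr(b a b^-1 a b^-1) tr(a) - tr(b a b^-1 a b^-1 a) = -x^2*y^2*z + x^3*y + x*y^3 + 2*x*y*z^2 - x^2*z - y^2*z - z^3 - 3*x*y + 3*z
tr(a^-1 b a b^-1 a b^-2) = tr(b^-1 a^-1 b a b^-1 a) tr(b) - tr(b^-1 a^-1 b a b^-1 a b) = -x^2*y^3*z + x^3*y^2 + x*y^4 + 2*x*y^2*z^2 - x^2*y*z - y^3*z - y*z^3 - 3*x*y^2 + 3*y*z - x
tr(a b^-1 a b^-1) = tr(a b^-1 a) tr(b) - tr(a b^-1 a b) = x^2*y^2 - 2*x*y*z + z^2 - 2
tr(b^-2 a^-2 b a b^-1 a) = tr(a^-1 b a b^-1 a b^-2) tr(a) - tr(a^-1 b a b^-1 a b^-2 a) = -x^3*y^3*z + x^4*y^2 + x^2*y^4 + 2*x^2*y^2*z^2 - x^3*y*z - x*y^3*z - x*y*z^3 - 4*x^2*y^2 + 5*x*y*z - x^2 - z^2 + 2
tr(a b^-1 a^-1 b^-2 a^-2 b) = tr(b^-2 a^-2 b a b^-1) tr(a) - tr(b^-2 a^-2 b a b^-1 a) = -x^2*y^2*z^2 + 2*x^3*y*z + x*y^3*z + x*y*z^3 - x^4 - x^2*y^2 - x^2*z^2 - 4*x*y*z + 4*x^2 + z^2 - 2
tr(b^-1 a^-1 b^-2 a^-2 b^-1 a) = tr(a b^-1 a^-1 b^-2 a^-2) tr(b) - tr(a b^-1 a^-1 b^-2 a^-2 b) = x^2*y^2*z^2 - 2*x^3*y*z - x*y^3*z - x*y*z^3 + x^4 + x^2*y^2 + x^2*z^2 + y^2*z^2 + 3*x*y*z - 4*x^2 - y^2 - z^2 + 2
tr(a^-2 b^-1 a^-1 b^-1 a^-1 b^-2) = tr(b^-1 a^-1 b^-2 a^-2 b^-1) tr(a) - tr(b^-1 a^-1 b^-2 a^-2 b^-1 a) = x*y*z^3 - x^2*z^2 - y^2*z^2 - x*y*z + x^2 + y^2 + z^2 - 2
tr(a^-1 b^-3) = tr(b^-2 a^-1) tr(b) - tr(b^-2 a^-1 b) = y^2*z - x*y - z
tr(b^-2 a^-1 b^-2) = tr(a^-1 b^-3) tr(b) - tr(a^-1 b^-2) = y^3*z - x*y^2 - 2*y*z + x
tr(a b^-2 a^-1 b^-1) = tr(a b^-2 a^-1) tr(b) - tr(a b^-2 a^-1 b) = x*y^2*z - x^2*y - y*z^2 + y
tr(b^-2 a^-1 b^-2 a) = tr(a b^-2 a^-1 b^-1) tr(b) - tr(a b^-2 a^-1) = x*y^3*z - x^2*y^2 - y^2*z^2 + 2
tr(b^-1 a^-1 b^-2 a^-1 b^-1) = tr(b^-2 a^-1 b^-2) tr(a) - tr(b^-2 a^-1 b^-2 a) = y^2*z^2 - 2*x*y*z + x^2 - 2
tr(b^-1 a^-1 b^-1 a) = tr(a^-1 b^-1 a) tr(b) - tr(a^-1 b^-1 a b) = x*y*z - x^2 - z^2 + 2
tr(a b a b^-2) = tr(a b a b^-1) tr(b) - tr(a b a) = x*y^2*z - y^3 - y*z^2 - x*z + 3*y
tr(b^-1 a b a b^-2) = tr(a b a b^-2) tr(b) - tr(a b a b^-1) = x*y^3*z - y^4 - y^2*z^2 - 2*x*y*z + 4*y^2 + z^2 - 2
tr(a b^-1 a b a) = tr(a b a^2) tr(b) - tr(a b a^2 b) = x^2*y*z - x*y^2 - x*z^2 + x
tr(b^-1 a b a b^-2 a) = tr(b^-1 a b^-1 a b a) tr(b) - tr(b^-1 a b^-1 a b a b) = x^2*y^3*z - x*y^4 - 2*x*y^2*z^2 - x^2*y*z + y^3*z + y*z^3 + 3*x*y^2 + x*z^2 - 3*y*z - x
tr(b^-2 a^-1 b^-1 a b a) = tr(b^-1 a b a b^-2) tr(a) - tr(b^-1 a b a b^-2 a) = x*y^2*z^2 - x^2*y*z - y^3*z - y*z^3 + x*y^2 + 3*y*z - x
tr(a^-1 b^-2 a^-1 b^-1 a b) = tr(b^-2 a^-1 b^-1 a b) tr(a) - tr(b^-2 a^-1 b^-1 a b a) = -x*y^2*z^2 + 2*x^2*y*z + y^3*z + y*z^3 - x^3 - x*y^2 - x*z^2 - 3*y*z + 3*x
tr(b^-1 a^-1 b^-2 a^-1 b^-1 a) = tr(a^-1 b^-2 a^-1 b^-1 a) tr(b) - tr(a^-1 b^-2 a^-1 b^-1 a b) = x*y^2*z^2 - 2*x^2*y*z - y*z^3 + x^3 + x*z^2 + 2*y*z - 3*x
tr(a^-1 b^-1 a^-1 b^-1 a^-1 b^-2) = tr(b^-1 a^-1 b^-2 a^-1 b^-1) tr(a) - tr(b^-1 a^-1 b^-2 a^-1 b^-1 a) = y*z^3 - x*z^2 - 2*y*z + x
tr(a^-1 b^-1 a^-1 b^-2 a^-3 b^-1) = tr(a^-2 b^-1 a^-1 b^-1 a^-1 b^-2) tr(a) - tr(a^-2 b^-1 a^-1 b^-1 a^-1 b^-2 a) = x^2*y*z^3 - x^3*z^2 - x*y^2*z^2 - x^2*y*z - y*z^3 + x^3 + x*y^2 + 2*x*z^2 + 2*y*z - 3*x

x^2*y*z^3 - x^3*z^2 - x*y^2*z^2 - x^2*y*z - y*z^3 + x^3 + x*y^2 + 2*x*z^2 + 2*y*z - 3*x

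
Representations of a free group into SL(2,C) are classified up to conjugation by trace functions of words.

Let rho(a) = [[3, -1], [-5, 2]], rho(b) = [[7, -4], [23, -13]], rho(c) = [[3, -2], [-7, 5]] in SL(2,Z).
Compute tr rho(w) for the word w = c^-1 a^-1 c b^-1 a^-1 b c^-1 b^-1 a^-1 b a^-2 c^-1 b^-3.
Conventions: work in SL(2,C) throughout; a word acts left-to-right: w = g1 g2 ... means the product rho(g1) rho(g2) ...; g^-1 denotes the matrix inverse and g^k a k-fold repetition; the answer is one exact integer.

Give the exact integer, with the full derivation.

1509823550

rho(c^-1) = [[5, 2], [7, 3]]
... * rho(a^-1) = [[2, 1], [5, 3]]  ->  [[20, 11], [29, 16]]
... * rho(c) = [[3, -2], [-7, 5]]  ->  [[-17, 15], [-25, 22]]
... * rho(b^-1) = [[-13, 4], [-23, 7]]  ->  [[-124, 37], [-181, 54]]
... * rho(a^-1) = [[2, 1], [5, 3]]  ->  [[-63, -13], [-92, -19]]
... * rho(b) = [[7, -4], [23, -13]]  ->  [[-740, 421], [-1081, 615]]
... * rho(c^-1) = [[5, 2], [7, 3]]  ->  [[-753, -217], [-1100, -317]]
... * rho(b^-1) = [[-13, 4], [-23, 7]]  ->  [[14780, -4531], [21591, -6619]]
... * rho(a^-1) = [[2, 1], [5, 3]]  ->  [[6905, 1187], [10087, 1734]]
... * rho(b) = [[7, -4], [23, -13]]  ->  [[75636, -43051], [110491, -62890]]
... * rho(a^-1) = [[2, 1], [5, 3]]  ->  [[-63983, -53517], [-93468, -78179]]
... * rho(a^-1) = [[2, 1], [5, 3]]  ->  [[-395551, -224534], [-577831, -328005]]
... * rho(c^-1) = [[5, 2], [7, 3]]  ->  [[-3549493, -1464704], [-5185190, -2139677]]
... * rho(b^-1) = [[-13, 4], [-23, 7]]  ->  [[79831601, -24450900], [116620041, -35718499]]
... * rho(b^-1) = [[-13, 4], [-23, 7]]  ->  [[-475440113, 148170104], [-694535056, 216450671]]
... * rho(b^-1) = [[-13, 4], [-23, 7]]  ->  [[2772809077, -864569724], [4050590295, -1262985527]]
tr = 2772809077 + -1262985527 = 1509823550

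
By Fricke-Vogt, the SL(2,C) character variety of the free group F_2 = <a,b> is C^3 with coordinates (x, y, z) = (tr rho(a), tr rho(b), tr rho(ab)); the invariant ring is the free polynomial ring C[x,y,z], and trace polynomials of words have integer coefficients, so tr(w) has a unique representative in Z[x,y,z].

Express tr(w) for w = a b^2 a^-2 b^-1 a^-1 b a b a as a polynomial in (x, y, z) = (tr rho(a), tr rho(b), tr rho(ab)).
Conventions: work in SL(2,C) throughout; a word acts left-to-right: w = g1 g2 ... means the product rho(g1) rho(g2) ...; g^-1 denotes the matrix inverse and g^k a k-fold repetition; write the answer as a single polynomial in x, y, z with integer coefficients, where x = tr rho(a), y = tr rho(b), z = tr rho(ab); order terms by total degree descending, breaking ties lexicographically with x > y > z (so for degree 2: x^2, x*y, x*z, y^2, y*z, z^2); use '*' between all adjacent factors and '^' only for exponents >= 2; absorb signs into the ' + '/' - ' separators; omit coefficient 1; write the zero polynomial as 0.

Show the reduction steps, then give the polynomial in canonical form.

x^3*y^2*z^3 - x^4*y*z^2 - 2*x^2*y^3*z^2 - x^2*y*z^4 + x^3*y^2*z + x*y^4*z + x*y^2*z^3 + 4*x^2*y*z^2 - 3*x*y^2*z - x^2*y - y*z^2 + y

tr(a b^2) = tr(b) tr(a b) - tr(a) = y*z - x
reduce: tr(b^3 a) = tr(b) tr(a b^2) - tr(a b) = y^2*z - x*y - z
tr(b^2) = tr(b) tr(b) - tr(1) = y^2 - 2
reduce: tr(b^3) = tr(b) tr(b^2) - tr(b) = y^3 - 3*y
so tr(b a^2 b^2) = tr(a) tr(b^3 a) - tr(b^3) = x*y^2*z - x^2*y - y^3 - x*z + 3*y
tr(b a b a) = tr(a b) tr(a b) - tr(1)   [split at repeated a] = z^2 - 2
so tr(a b a^2 b) = tr(a) tr(b a b a) - tr(b a b) = x*z^2 - y*z - x
reduce: tr(a b a) = tr(a) tr(b a) - tr(b) = x*z - y
reduce: tr(a b a^2) = tr(a) tr(a b a) - tr(a b) = x^2*z - x*y - z
tr(b a^2 b^2 a) = tr(b) tr(a b a^2 b) - tr(a b a^2) = x*y*z^2 - x^2*z - y^2*z + z
tr(b a^2 b^2 a^-1) = tr(b a^2 b^2) tr(a) - tr(b a^2 b^2 a) = x^2*y^2*z - x^3*y - x*y^3 - x*y*z^2 + y^2*z + 3*x*y - z
reduce: tr(b a b a b a) = tr(b a b a) tr(b a) - tr(a b)   [split at repeated b] = z^3 - 3*z
tr(b a b a b) = tr(b) tr(a b a b) - tr(a b a) = y*z^2 - x*z - y
reduce: tr(a b a b a^2 b) = tr(a) tr(b a b a b a) - tr(b a b a b) = x*z^3 - y*z^2 - 2*x*z + y
so tr(a^2 b a b a) = tr(a) tr(a b a b a) - tr(a b a b) = x^2*z^2 - x*y*z - x^2 - z^2 + 2
so tr(b^2 a^2 b a b a) = tr(b) tr(a^2 b a b a b) - tr(a^2 b a b a) = x*y*z^3 - x^2*z^2 - y^2*z^2 - x*y*z + x^2 + y^2 + z^2 - 2
so tr(a^2 b a b^2) = tr(a) tr(b a b^2 a) - tr(b a b^2) = x*y*z^2 - x^2*z - y^2*z + z
tr(b^2 a^2 b a b) = tr(b) tr(a^2 b a b^2) - tr(a^2 b a b) = x*y^2*z^2 - x^2*y*z - y^3*z - x*z^2 + 2*y*z + x
so tr(a b a b a^2 b^2 a) = tr(a) tr(b^2 a^2 b a b a) - tr(b^2 a^2 b a b) = x^2*y*z^3 - x^3*z^2 - 2*x*y^2*z^2 + y^3*z + x^3 + x*y^2 + 2*x*z^2 - 2*y*z - 3*x
tr(a b a b a b a b) = tr(b a b a b a) tr(b a) - tr(a b a b)   [split at repeated b] = z^4 - 4*z^2 + 2
tr(b^2 a b a b a b a) = tr(b) tr(a b a b a b a b) - tr(a b a b a b a) = y*z^4 - x*z^3 - 3*y*z^2 + 2*x*z + y
tr(a b a b a b^2) = tr(b) tr(a b a b a b) - tr(a b a b a) = y*z^3 - x*z^2 - 2*y*z + x
tr(b^2 a b a b a b) = tr(b) tr(a b a b a b^2) - tr(a b a b a b) = y^2*z^3 - x*y*z^2 - 2*y^2*z - z^3 + x*y + 3*z
tr(a b a b a^2 b^2 a b) = tr(a) tr(b^2 a b a b a b a) - tr(b^2 a b a b a b) = x*y*z^4 - x^2*z^3 - y^2*z^3 - 2*x*y*z^2 + 2*x^2*z + 2*y^2*z + z^3 - 3*z
tr(b^-1 a b a b a^2 b^2 a) = tr(a b a b a^2 b^2 a) tr(b) - tr(a b a b a^2 b^2 a b) = x^2*y^2*z^3 - x^3*y*z^2 - 2*x*y^3*z^2 - x*y*z^4 + x^2*z^3 + y^4*z + y^2*z^3 + x^3*y + x*y^3 + 4*x*y*z^2 - 2*x^2*z - 4*y^2*z - z^3 - 3*x*y + 3*z
tr(b^-1 a b a b a^2 b^2 a^-1) = tr(b^-1 a b a b a^2 b^2) tr(a) - tr(b^-1 a b a b a^2 b^2 a) = -x^2*y^2*z^3 + x^3*y*z^2 + 2*x*y^3*z^2 + x*y*z^4 - y^4*z - y^2*z^3 - x^3*y - x*y^3 - 5*x*y*z^2 + 4*y^2*z + z^3 + 4*x*y - 3*z
tr(b a b a^2 b^2 a^-2 b^-1 a) = tr(b^-1 a b a b a^2 b^2 a^-1) tr(a) - tr(b^-1 a b a b a^2 b^2) = -x^3*y^2*z^3 + x^4*y*z^2 + 2*x^2*y^3*z^2 + x^2*y*z^4 - x*y^4*z - x*y^2*z^3 - x^4*y - x^2*y^3 - 5*x^2*y*z^2 + 4*x*y^2*z + 4*x^2*y + y*z^2 - x*z - y
so tr(a b^2 a^-2 b^-1 a^-1 b a b a) = tr(b a b a^2 b^2 a^-2 b^-1) tr(a) - tr(b a b a^2 b^2 a^-2 b^-1 a) = x^3*y^2*z^3 - x^4*y*z^2 - 2*x^2*y^3*z^2 - x^2*y*z^4 + x^3*y^2*z + x*y^4*z + x*y^2*z^3 + 4*x^2*y*z^2 - 3*x*y^2*z - x^2*y - y*z^2 + y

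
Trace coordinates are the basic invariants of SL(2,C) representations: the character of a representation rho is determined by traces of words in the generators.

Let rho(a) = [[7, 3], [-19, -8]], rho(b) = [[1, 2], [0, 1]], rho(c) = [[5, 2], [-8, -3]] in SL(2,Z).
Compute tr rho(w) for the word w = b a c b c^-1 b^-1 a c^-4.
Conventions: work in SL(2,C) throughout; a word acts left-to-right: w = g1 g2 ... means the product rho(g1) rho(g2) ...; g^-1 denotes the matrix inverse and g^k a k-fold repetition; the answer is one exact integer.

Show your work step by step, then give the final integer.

rho(b) = [[1, 2], [0, 1]]
... * rho(a) = [[7, 3], [-19, -8]]  ->  [[-31, -13], [-19, -8]]
... * rho(c) = [[5, 2], [-8, -3]]  ->  [[-51, -23], [-31, -14]]
... * rho(b) = [[1, 2], [0, 1]]  ->  [[-51, -125], [-31, -76]]
... * rho(c^-1) = [[-3, -2], [8, 5]]  ->  [[-847, -523], [-515, -318]]
... * rho(b^-1) = [[1, -2], [0, 1]]  ->  [[-847, 1171], [-515, 712]]
... * rho(a) = [[7, 3], [-19, -8]]  ->  [[-28178, -11909], [-17133, -7241]]
... * rho(c^-1) = [[-3, -2], [8, 5]]  ->  [[-10738, -3189], [-6529, -1939]]
... * rho(c^-1) = [[-3, -2], [8, 5]]  ->  [[6702, 5531], [4075, 3363]]
... * rho(c^-1) = [[-3, -2], [8, 5]]  ->  [[24142, 14251], [14679, 8665]]
... * rho(c^-1) = [[-3, -2], [8, 5]]  ->  [[41582, 22971], [25283, 13967]]
tr = 41582 + 13967 = 55549

55549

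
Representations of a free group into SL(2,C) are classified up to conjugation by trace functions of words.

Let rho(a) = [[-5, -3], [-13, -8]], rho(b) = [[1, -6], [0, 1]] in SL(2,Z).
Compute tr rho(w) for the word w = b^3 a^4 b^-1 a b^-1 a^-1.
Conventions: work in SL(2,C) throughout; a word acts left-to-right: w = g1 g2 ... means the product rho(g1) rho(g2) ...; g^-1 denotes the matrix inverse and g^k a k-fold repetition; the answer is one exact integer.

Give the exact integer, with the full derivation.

3603697697

rho(b) = [[1, -6], [0, 1]]
... * rho(b) = [[1, -6], [0, 1]]  ->  [[1, -12], [0, 1]]
... * rho(b) = [[1, -6], [0, 1]]  ->  [[1, -18], [0, 1]]
... * rho(a) = [[-5, -3], [-13, -8]]  ->  [[229, 141], [-13, -8]]
... * rho(a) = [[-5, -3], [-13, -8]]  ->  [[-2978, -1815], [169, 103]]
... * rho(a) = [[-5, -3], [-13, -8]]  ->  [[38485, 23454], [-2184, -1331]]
... * rho(a) = [[-5, -3], [-13, -8]]  ->  [[-497327, -303087], [28223, 17200]]
... * rho(b^-1) = [[1, 6], [0, 1]]  ->  [[-497327, -3287049], [28223, 186538]]
... * rho(a) = [[-5, -3], [-13, -8]]  ->  [[45218272, 27788373], [-2566109, -1576973]]
... * rho(b^-1) = [[1, 6], [0, 1]]  ->  [[45218272, 299098005], [-2566109, -16973627]]
... * rho(a^-1) = [[-8, 3], [13, -5]]  ->  [[3526527889, -1359835209], [-200128279, 77169808]]
tr = 3526527889 + 77169808 = 3603697697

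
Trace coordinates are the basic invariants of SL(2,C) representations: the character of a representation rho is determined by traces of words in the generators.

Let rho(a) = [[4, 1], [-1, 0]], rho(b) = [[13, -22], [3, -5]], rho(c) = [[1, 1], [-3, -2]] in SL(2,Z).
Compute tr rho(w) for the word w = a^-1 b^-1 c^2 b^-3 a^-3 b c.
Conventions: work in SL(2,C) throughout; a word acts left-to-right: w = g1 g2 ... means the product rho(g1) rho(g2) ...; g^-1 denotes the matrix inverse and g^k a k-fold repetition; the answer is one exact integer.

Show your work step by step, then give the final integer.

rho(a^-1) = [[0, -1], [1, 4]]
... * rho(b^-1) = [[-5, 22], [-3, 13]]  ->  [[3, -13], [-17, 74]]
... * rho(c) = [[1, 1], [-3, -2]]  ->  [[42, 29], [-239, -165]]
... * rho(c) = [[1, 1], [-3, -2]]  ->  [[-45, -16], [256, 91]]
... * rho(b^-1) = [[-5, 22], [-3, 13]]  ->  [[273, -1198], [-1553, 6815]]
... * rho(b^-1) = [[-5, 22], [-3, 13]]  ->  [[2229, -9568], [-12680, 54429]]
... * rho(b^-1) = [[-5, 22], [-3, 13]]  ->  [[17559, -75346], [-99887, 428617]]
... * rho(a^-1) = [[0, -1], [1, 4]]  ->  [[-75346, -318943], [428617, 1814355]]
... * rho(a^-1) = [[0, -1], [1, 4]]  ->  [[-318943, -1200426], [1814355, 6828803]]
... * rho(a^-1) = [[0, -1], [1, 4]]  ->  [[-1200426, -4482761], [6828803, 25500857]]
... * rho(b) = [[13, -22], [3, -5]]  ->  [[-29053821, 48823177], [165277010, -277737951]]
... * rho(c) = [[1, 1], [-3, -2]]  ->  [[-175523352, -126700175], [998490863, 720752912]]
tr = -175523352 + 720752912 = 545229560

545229560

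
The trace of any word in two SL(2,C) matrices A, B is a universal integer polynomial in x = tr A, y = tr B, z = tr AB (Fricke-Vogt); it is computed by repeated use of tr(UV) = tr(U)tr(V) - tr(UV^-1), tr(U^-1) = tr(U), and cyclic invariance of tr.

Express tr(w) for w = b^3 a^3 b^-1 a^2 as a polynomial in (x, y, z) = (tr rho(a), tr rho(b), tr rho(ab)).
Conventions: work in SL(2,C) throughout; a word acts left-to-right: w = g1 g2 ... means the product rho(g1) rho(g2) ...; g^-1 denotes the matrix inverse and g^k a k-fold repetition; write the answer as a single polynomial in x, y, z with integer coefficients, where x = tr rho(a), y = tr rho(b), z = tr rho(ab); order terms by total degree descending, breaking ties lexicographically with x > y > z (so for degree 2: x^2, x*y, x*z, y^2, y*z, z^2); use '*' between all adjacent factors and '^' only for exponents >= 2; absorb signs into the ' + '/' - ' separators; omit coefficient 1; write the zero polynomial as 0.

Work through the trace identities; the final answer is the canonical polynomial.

x^4*y^3*z - x^5*y^2 - x^3*y^4 - x^3*y^2*z^2 - x^2*y^3*z + 5*x^3*y^2 + x^3*z^2 + x*y^4 + x*y^2*z^2 - 2*x^2*y*z - 3*x*y^2 - x*z^2 + y*z - x

tr(b^2 a) = tr(b) * tr(a b) - tr(a)   [square of b] = y*z - x
tr(b^2) = tr(b) * tr(b) - tr(1)   [square of b] = y^2 - 2
tr(b^2 a^2) = tr(a) * tr(b^2 a) - tr(b^2)   [square of a] = x*y*z - x^2 - y^2 + 2
tr(a^3 b^2) = tr(a) * tr(b^2 a^2) - tr(b^2 a)   [square of a] = x^2*y*z - x^3 - x*y^2 - y*z + 3*x
next, tr(b a^2) = tr(a) * tr(b a) - tr(b)   [square of a] = x*z - y
next, tr(a^3 b) = tr(a) * tr(b a^2) - tr(b a)   [square of a] = x^2*z - x*y - z
next, tr(a b^3 a^2) = tr(b) * tr(a^3 b^2) - tr(a^3 b)   [square of b] = x^2*y^2*z - x^3*y - x*y^3 - x^2*z - y^2*z + 4*x*y + z
tr(a b^3 a) = tr(b) * tr(a^2 b^2) - tr(a^2 b)   [square of b] = x*y^2*z - x^2*y - y^3 - x*z + 3*y
tr(a^3 b^3 a) = tr(a) * tr(a b^3 a^2) - tr(a b^3 a)   [square of a] = x^3*y^2*z - x^4*y - x^2*y^3 - x^3*z - 2*x*y^2*z + 5*x^2*y + y^3 + 2*x*z - 3*y
tr(a^2 b^3 a^3) = tr(a) * tr(a^3 b^3 a) - tr(a^3 b^3)   [square of a] = x^4*y^2*z - x^5*y - x^3*y^3 - x^4*z - 3*x^2*y^2*z + 6*x^3*y + 2*x*y^3 + 3*x^2*z + y^2*z - 7*x*y - z
and tr(b a b a) = tr(a b) * tr(a b) - tr(1)   [split at a repeated a] = z^2 - 2
tr(a^2 b a b) = tr(a) * tr(b a b a) - tr(b a b)   [square of a] = x*z^2 - y*z - x
tr(b^2 a^2 b a) = tr(b) * tr(a^2 b a b) - tr(a^2 b a)   [square of b] = x*y*z^2 - x^2*z - y^2*z + z
tr(a b a^2 b^2 a) = tr(a) * tr(b^2 a^2 b a) - tr(b^2 a^2 b)   [square of a] = x^2*y*z^2 - x^3*z - 2*x*y^2*z + x^2*y + y^3 + 2*x*z - 3*y
and tr(b^2 a b a) = tr(b) * tr(a b a b) - tr(a b a)   [square of b] = y*z^2 - x*z - y
next, tr(b^2 a b) = tr(b) * tr(b a b) - tr(b a)   [square of b] = y^2*z - x*y - z
tr(a b a^2 b^2) = tr(a) * tr(b^2 a b a) - tr(b^2 a b)   [square of a] = x*y*z^2 - x^2*z - y^2*z + z
and tr(b a^3 b a^2 b) = tr(a) * tr(a b a^2 b^2 a) - tr(a b a^2 b^2)   [square of a] = x^3*y*z^2 - x^4*z - 2*x^2*y^2*z + x^3*y + x*y^3 - x*y*z^2 + 3*x^2*z + y^2*z - 3*x*y - z
tr(b a^2 b a^2) = tr(a) * tr(b a^2 b a) - tr(b a^2 b)   [square of a] = x^2*z^2 - 2*x*y*z + y^2 - 2
tr(b a^3 b a^2) = tr(a) * tr(b a^2 b a^2) - tr(b a^2 b a)   [square of a] = x^3*z^2 - 2*x^2*y*z + x*y^2 - x*z^2 + y*z - x
tr(a^2 b^3 a^3 b) = tr(b) * tr(b a^3 b a^2 b) - tr(b a^3 b a^2)   [square of b] = x^3*y^2*z^2 - x^4*y*z - 2*x^2*y^3*z + x^3*y^2 - x^3*z^2 + x*y^4 - x*y^2*z^2 + 5*x^2*y*z + y^3*z - 4*x*y^2 + x*z^2 - 2*y*z + x
tr(b^3 a^3 b^-1 a^2) = tr(a^2 b^3 a^3) * tr(b) - tr(a^2 b^3 a^3 b)   [inverse elimination on b] = x^4*y^3*z - x^5*y^2 - x^3*y^4 - x^3*y^2*z^2 - x^2*y^3*z + 5*x^3*y^2 + x^3*z^2 + x*y^4 + x*y^2*z^2 - 2*x^2*y*z - 3*x*y^2 - x*z^2 + y*z - x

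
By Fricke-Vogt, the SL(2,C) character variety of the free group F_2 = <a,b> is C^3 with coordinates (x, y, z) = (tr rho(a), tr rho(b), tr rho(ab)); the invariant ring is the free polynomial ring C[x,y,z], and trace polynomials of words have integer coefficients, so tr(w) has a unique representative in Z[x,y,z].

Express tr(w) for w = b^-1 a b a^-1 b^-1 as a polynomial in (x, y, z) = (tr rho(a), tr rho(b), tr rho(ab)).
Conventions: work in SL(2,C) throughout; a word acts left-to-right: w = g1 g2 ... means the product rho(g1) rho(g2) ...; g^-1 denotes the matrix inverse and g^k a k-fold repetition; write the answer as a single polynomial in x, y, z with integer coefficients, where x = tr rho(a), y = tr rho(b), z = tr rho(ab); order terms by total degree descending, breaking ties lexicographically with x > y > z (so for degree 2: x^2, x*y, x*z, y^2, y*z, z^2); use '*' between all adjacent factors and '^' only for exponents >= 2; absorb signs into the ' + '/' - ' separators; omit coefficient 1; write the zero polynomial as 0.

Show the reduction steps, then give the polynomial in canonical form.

-x*y^2*z + x^2*y + y^3 + y*z^2 - 3*y

trace(a b a) = trace(a) trace(b a) - trace(b)   [square of a] = x*z - y
trace(a b a b) = trace(b a) trace(b a) - trace(1)   [split at a repeated b] = z^2 - 2
so trace(b^-1 a b a) = trace(a b a) trace(b) - trace(a b a b)   [inverse elimination on b] = x*y*z - y^2 - z^2 + 2
trace(b^-1 a b a^-1) = trace(b^-1 a b) trace(a) - trace(b^-1 a b a)   [inverse elimination on a] = -x*y*z + x^2 + y^2 + z^2 - 2
so trace(b^-1 a b a^-1 b^-1) = trace(b^-1 a b a^-1) trace(b) - trace(b^-1 a b a^-1 b)   [inverse elimination on b] = -x*y^2*z + x^2*y + y^3 + y*z^2 - 3*y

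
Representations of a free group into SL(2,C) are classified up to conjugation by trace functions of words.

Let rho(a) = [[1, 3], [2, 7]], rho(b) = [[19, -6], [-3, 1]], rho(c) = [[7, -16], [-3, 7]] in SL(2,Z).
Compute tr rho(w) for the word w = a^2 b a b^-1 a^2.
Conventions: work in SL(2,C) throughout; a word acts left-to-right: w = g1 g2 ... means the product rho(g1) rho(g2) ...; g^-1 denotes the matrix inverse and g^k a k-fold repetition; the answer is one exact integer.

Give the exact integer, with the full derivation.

186488

rho(a) = [[1, 3], [2, 7]]
... * rho(a) = [[1, 3], [2, 7]]  ->  [[7, 24], [16, 55]]
... * rho(b) = [[19, -6], [-3, 1]]  ->  [[61, -18], [139, -41]]
... * rho(a) = [[1, 3], [2, 7]]  ->  [[25, 57], [57, 130]]
... * rho(b^-1) = [[1, 6], [3, 19]]  ->  [[196, 1233], [447, 2812]]
... * rho(a) = [[1, 3], [2, 7]]  ->  [[2662, 9219], [6071, 21025]]
... * rho(a) = [[1, 3], [2, 7]]  ->  [[21100, 72519], [48121, 165388]]
tr = 21100 + 165388 = 186488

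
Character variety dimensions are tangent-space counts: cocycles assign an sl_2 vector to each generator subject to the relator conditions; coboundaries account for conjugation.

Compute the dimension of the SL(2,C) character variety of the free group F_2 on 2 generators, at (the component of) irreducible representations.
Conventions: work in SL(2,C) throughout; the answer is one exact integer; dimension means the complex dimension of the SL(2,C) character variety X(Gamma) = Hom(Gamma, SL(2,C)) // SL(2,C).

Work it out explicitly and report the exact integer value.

3

The free group F_2: 2 generators, no relators.
So Z^1 = (sl_2)^2 in full: dim Z^1 = 6.
At an irreducible rho the centralizer of the image in sl_2 is 0, so the coboundary map sl_2 -> Z^1 is injective: dim B^1 = 3.
Therefore dim X = 6 - 3 = 3.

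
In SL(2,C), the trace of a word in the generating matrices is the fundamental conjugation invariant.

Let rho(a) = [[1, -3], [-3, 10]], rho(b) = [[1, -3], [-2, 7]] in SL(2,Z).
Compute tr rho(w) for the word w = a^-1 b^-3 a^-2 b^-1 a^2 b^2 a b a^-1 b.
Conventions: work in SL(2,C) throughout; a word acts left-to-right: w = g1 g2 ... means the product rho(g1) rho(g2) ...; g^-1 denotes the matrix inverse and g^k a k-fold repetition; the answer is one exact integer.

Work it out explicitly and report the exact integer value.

rho(a^-1) = [[10, 3], [3, 1]]
... * rho(b^-1) = [[7, 3], [2, 1]]  ->  [[76, 33], [23, 10]]
... * rho(b^-1) = [[7, 3], [2, 1]]  ->  [[598, 261], [181, 79]]
... * rho(b^-1) = [[7, 3], [2, 1]]  ->  [[4708, 2055], [1425, 622]]
... * rho(a^-1) = [[10, 3], [3, 1]]  ->  [[53245, 16179], [16116, 4897]]
... * rho(a^-1) = [[10, 3], [3, 1]]  ->  [[580987, 175914], [175851, 53245]]
... * rho(b^-1) = [[7, 3], [2, 1]]  ->  [[4418737, 1918875], [1337447, 580798]]
... * rho(a) = [[1, -3], [-3, 10]]  ->  [[-1337888, 5932539], [-404947, 1795639]]
... * rho(a) = [[1, -3], [-3, 10]]  ->  [[-19135505, 63339054], [-5791864, 19171231]]
... * rho(b) = [[1, -3], [-2, 7]]  ->  [[-145813613, 500779893], [-44134326, 151574209]]
... * rho(b) = [[1, -3], [-2, 7]]  ->  [[-1147373399, 3942900090], [-347282744, 1193422441]]
... * rho(a) = [[1, -3], [-3, 10]]  ->  [[-12976073669, 42871121097], [-3927550067, 12976072642]]
... * rho(b) = [[1, -3], [-2, 7]]  ->  [[-98718315863, 339026068686], [-29879695351, 102615158695]]
... * rho(a^-1) = [[10, 3], [3, 1]]  ->  [[29895047428, 42871121097], [9048522575, 12976072642]]
... * rho(b) = [[1, -3], [-2, 7]]  ->  [[-55847194766, 210412705395], [-16903622709, 63686940769]]
tr = -55847194766 + 63686940769 = 7839746003

7839746003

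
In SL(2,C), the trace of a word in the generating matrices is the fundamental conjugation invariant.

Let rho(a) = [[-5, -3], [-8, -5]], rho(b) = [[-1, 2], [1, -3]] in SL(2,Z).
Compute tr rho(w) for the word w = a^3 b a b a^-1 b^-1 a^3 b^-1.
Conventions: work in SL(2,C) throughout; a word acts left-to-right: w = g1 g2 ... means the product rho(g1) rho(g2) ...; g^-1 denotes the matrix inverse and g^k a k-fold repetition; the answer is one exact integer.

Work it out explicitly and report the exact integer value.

rho(a) = [[-5, -3], [-8, -5]]
... * rho(a) = [[-5, -3], [-8, -5]]  ->  [[49, 30], [80, 49]]
... * rho(a) = [[-5, -3], [-8, -5]]  ->  [[-485, -297], [-792, -485]]
... * rho(b) = [[-1, 2], [1, -3]]  ->  [[188, -79], [307, -129]]
... * rho(a) = [[-5, -3], [-8, -5]]  ->  [[-308, -169], [-503, -276]]
... * rho(b) = [[-1, 2], [1, -3]]  ->  [[139, -109], [227, -178]]
... * rho(a^-1) = [[-5, 3], [8, -5]]  ->  [[-1567, 962], [-2559, 1571]]
... * rho(b^-1) = [[-3, -2], [-1, -1]]  ->  [[3739, 2172], [6106, 3547]]
... * rho(a) = [[-5, -3], [-8, -5]]  ->  [[-36071, -22077], [-58906, -36053]]
... * rho(a) = [[-5, -3], [-8, -5]]  ->  [[356971, 218598], [582954, 356983]]
... * rho(a) = [[-5, -3], [-8, -5]]  ->  [[-3533639, -2163903], [-5770634, -3533777]]
... * rho(b^-1) = [[-3, -2], [-1, -1]]  ->  [[12764820, 9231181], [20845679, 15075045]]
tr = 12764820 + 15075045 = 27839865

27839865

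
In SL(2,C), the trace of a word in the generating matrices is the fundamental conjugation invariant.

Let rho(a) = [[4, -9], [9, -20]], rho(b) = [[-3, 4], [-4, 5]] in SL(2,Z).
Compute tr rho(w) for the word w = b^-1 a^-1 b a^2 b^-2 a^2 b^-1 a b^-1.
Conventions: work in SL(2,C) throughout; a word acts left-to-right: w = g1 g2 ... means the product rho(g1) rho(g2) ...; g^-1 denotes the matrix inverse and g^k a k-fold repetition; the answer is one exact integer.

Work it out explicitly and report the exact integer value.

76054274

rho(b^-1) = [[5, -4], [4, -3]]
... * rho(a^-1) = [[-20, 9], [-9, 4]]  ->  [[-64, 29], [-53, 24]]
... * rho(b) = [[-3, 4], [-4, 5]]  ->  [[76, -111], [63, -92]]
... * rho(a) = [[4, -9], [9, -20]]  ->  [[-695, 1536], [-576, 1273]]
... * rho(a) = [[4, -9], [9, -20]]  ->  [[11044, -24465], [9153, -20276]]
... * rho(b^-1) = [[5, -4], [4, -3]]  ->  [[-42640, 29219], [-35339, 24216]]
... * rho(b^-1) = [[5, -4], [4, -3]]  ->  [[-96324, 82903], [-79831, 68708]]
... * rho(a) = [[4, -9], [9, -20]]  ->  [[360831, -791144], [299048, -655681]]
... * rho(a) = [[4, -9], [9, -20]]  ->  [[-5676972, 12575401], [-4704937, 10422188]]
... * rho(b^-1) = [[5, -4], [4, -3]]  ->  [[21916744, -15018315], [18164067, -12446816]]
... * rho(a) = [[4, -9], [9, -20]]  ->  [[-47497859, 103115604], [-39365076, 85459717]]
... * rho(b^-1) = [[5, -4], [4, -3]]  ->  [[174973121, -119355376], [145013488, -98918847]]
tr = 174973121 + -98918847 = 76054274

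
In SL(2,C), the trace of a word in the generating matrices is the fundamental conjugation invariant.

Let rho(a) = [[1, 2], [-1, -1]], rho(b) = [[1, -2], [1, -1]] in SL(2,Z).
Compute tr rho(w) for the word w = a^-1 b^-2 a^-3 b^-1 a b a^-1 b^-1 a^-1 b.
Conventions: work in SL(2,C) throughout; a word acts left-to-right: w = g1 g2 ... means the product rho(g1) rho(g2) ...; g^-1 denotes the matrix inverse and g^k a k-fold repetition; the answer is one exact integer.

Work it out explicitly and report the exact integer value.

0

rho(a^-1) = [[-1, -2], [1, 1]]
... * rho(b^-1) = [[-1, 2], [-1, 1]]  ->  [[3, -4], [-2, 3]]
... * rho(b^-1) = [[-1, 2], [-1, 1]]  ->  [[1, 2], [-1, -1]]
... * rho(a^-1) = [[-1, -2], [1, 1]]  ->  [[1, 0], [0, 1]]
... * rho(a^-1) = [[-1, -2], [1, 1]]  ->  [[-1, -2], [1, 1]]
... * rho(a^-1) = [[-1, -2], [1, 1]]  ->  [[-1, 0], [0, -1]]
... * rho(b^-1) = [[-1, 2], [-1, 1]]  ->  [[1, -2], [1, -1]]
... * rho(a) = [[1, 2], [-1, -1]]  ->  [[3, 4], [2, 3]]
... * rho(b) = [[1, -2], [1, -1]]  ->  [[7, -10], [5, -7]]
... * rho(a^-1) = [[-1, -2], [1, 1]]  ->  [[-17, -24], [-12, -17]]
... * rho(b^-1) = [[-1, 2], [-1, 1]]  ->  [[41, -58], [29, -41]]
... * rho(a^-1) = [[-1, -2], [1, 1]]  ->  [[-99, -140], [-70, -99]]
... * rho(b) = [[1, -2], [1, -1]]  ->  [[-239, 338], [-169, 239]]
tr = -239 + 239 = 0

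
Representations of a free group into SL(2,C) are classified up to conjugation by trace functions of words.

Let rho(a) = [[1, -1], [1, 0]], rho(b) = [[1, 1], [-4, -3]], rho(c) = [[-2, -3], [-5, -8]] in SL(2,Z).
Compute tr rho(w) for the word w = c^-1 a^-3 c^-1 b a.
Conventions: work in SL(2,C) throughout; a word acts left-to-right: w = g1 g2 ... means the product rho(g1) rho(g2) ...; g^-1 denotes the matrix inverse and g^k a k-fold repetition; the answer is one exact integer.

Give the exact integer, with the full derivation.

-494

rho(c^-1) = [[-8, 3], [5, -2]]
... * rho(a^-1) = [[0, 1], [-1, 1]]  ->  [[-3, -5], [2, 3]]
... * rho(a^-1) = [[0, 1], [-1, 1]]  ->  [[5, -8], [-3, 5]]
... * rho(a^-1) = [[0, 1], [-1, 1]]  ->  [[8, -3], [-5, 2]]
... * rho(c^-1) = [[-8, 3], [5, -2]]  ->  [[-79, 30], [50, -19]]
... * rho(b) = [[1, 1], [-4, -3]]  ->  [[-199, -169], [126, 107]]
... * rho(a) = [[1, -1], [1, 0]]  ->  [[-368, 199], [233, -126]]
tr = -368 + -126 = -494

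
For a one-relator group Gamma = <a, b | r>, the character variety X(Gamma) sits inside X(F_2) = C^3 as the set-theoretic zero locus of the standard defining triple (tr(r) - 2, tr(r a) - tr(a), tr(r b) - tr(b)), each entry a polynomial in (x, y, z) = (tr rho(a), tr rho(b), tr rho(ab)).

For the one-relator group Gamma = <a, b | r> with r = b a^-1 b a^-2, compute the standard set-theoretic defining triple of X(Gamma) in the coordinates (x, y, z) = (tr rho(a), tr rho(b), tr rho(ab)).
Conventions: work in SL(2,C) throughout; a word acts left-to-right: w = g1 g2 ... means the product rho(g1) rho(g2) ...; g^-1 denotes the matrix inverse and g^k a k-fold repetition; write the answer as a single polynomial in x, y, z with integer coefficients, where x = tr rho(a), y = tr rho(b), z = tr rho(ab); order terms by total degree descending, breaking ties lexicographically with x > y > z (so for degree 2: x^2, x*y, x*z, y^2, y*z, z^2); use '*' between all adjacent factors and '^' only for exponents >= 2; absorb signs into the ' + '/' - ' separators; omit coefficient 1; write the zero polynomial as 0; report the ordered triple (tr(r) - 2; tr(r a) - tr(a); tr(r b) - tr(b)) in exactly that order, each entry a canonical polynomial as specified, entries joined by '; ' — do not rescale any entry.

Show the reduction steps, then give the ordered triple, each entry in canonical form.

x^3*y^2 - 2*x^2*y*z - x*y^2 + x*z^2 + y*z - x - 2; x^2*y^2 - 2*x*y*z + z^2 - x - 2; x^3*y^3 - 2*x^2*y^2*z - x^3*y - x*y^3 + x*y*z^2 + x^2*z + y^2*z + x*y - y - z

tr(b^2) = tr(b) tr(b) - tr(1) = y^2 - 2
tr(b^2 a) = tr(b) tr(a b) - tr(a) = y*z - x
tr(b a^-1 b) = tr(b^2) tr(a) - tr(b^2 a) = x*y^2 - y*z - x
tr(b a b a) = tr(a b) tr(a b) - tr(1)   [split at repeated a] = z^2 - 2
tr(b a^-1 b a) = tr(b a b) tr(a) - tr(b a b a) = x*y*z - x^2 - z^2 + 2
tr(a^-1 b a^-1 b) = tr(b a^-1 b) tr(a) - tr(b a^-1 b a) = x^2*y^2 - 2*x*y*z + z^2 - 2
tr(b a^-1 b a^-2) = tr(a^-1 b a^-1 b) tr(a) - tr(a^-1 b a^-1 b a) = x^3*y^2 - 2*x^2*y*z - x*y^2 + x*z^2 + y*z - x
tr(b^3) = tr(b) tr(b^2) - tr(b) = y^3 - 3*y
tr(b^3 a) = tr(b) tr(b a b) - tr(b a) = y^2*z - x*y - z
tr(b^2 a^-1 b) = tr(b^3) tr(a) - tr(b^3 a) = x*y^3 - y^2*z - 2*x*y + z
tr(a b a) = tr(a) tr(b a) - tr(b) = x*z - y
tr(b a b^2 a) = tr(b) tr(a b a b) - tr(a b a) = y*z^2 - x*z - y
tr(b^2 a^-1 b a) = tr(b a b^2) tr(a) - tr(b a b^2 a) = x*y^2*z - x^2*y - y*z^2 + y
tr(b^2 a^-1 b a^-1) = tr(b^2 a^-1 b) tr(a) - tr(b^2 a^-1 b a) = x^2*y^3 - 2*x*y^2*z - x^2*y + y*z^2 + x*z - y
tr(b a^-1 b a^-2 b) = tr(b^2 a^-1 b a^-1) tr(a) - tr(b^2 a^-1 b) = x^3*y^3 - 2*x^2*y^2*z - x^3*y - x*y^3 + x*y*z^2 + x^2*z + y^2*z + x*y - z
assemble the triple (tr(r) - 2; tr(r a) - x; tr(r b) - y)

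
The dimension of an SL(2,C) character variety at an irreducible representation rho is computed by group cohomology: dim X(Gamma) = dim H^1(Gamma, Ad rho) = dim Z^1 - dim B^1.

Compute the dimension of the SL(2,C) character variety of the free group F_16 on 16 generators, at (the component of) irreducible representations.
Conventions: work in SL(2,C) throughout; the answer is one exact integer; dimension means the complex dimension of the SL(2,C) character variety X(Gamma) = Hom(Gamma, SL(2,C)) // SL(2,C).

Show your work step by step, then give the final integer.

45

The free group F_16: 16 generators, no relators.
So Z^1 = (sl_2)^16 in full: dim Z^1 = 48.
Irreducibility makes the coboundary map sl_2 -> Z^1 injective (trivial centralizer), so dim B^1 = 3.
dim X = dim H^1 = dim Z^1 - dim B^1 = 48 - 3 = 45.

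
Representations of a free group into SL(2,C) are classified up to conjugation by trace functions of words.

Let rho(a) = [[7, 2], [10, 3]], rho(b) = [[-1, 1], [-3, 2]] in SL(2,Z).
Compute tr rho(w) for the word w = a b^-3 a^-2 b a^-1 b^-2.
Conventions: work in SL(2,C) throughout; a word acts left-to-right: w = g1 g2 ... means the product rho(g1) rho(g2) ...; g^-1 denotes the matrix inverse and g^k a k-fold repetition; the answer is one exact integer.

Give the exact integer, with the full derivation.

rho(a) = [[7, 2], [10, 3]]
... * rho(b^-1) = [[2, -1], [3, -1]]  ->  [[20, -9], [29, -13]]
... * rho(b^-1) = [[2, -1], [3, -1]]  ->  [[13, -11], [19, -16]]
... * rho(b^-1) = [[2, -1], [3, -1]]  ->  [[-7, -2], [-10, -3]]
... * rho(a^-1) = [[3, -2], [-10, 7]]  ->  [[-1, 0], [0, -1]]
... * rho(a^-1) = [[3, -2], [-10, 7]]  ->  [[-3, 2], [10, -7]]
... * rho(b) = [[-1, 1], [-3, 2]]  ->  [[-3, 1], [11, -4]]
... * rho(a^-1) = [[3, -2], [-10, 7]]  ->  [[-19, 13], [73, -50]]
... * rho(b^-1) = [[2, -1], [3, -1]]  ->  [[1, 6], [-4, -23]]
... * rho(b^-1) = [[2, -1], [3, -1]]  ->  [[20, -7], [-77, 27]]
tr = 20 + 27 = 47

47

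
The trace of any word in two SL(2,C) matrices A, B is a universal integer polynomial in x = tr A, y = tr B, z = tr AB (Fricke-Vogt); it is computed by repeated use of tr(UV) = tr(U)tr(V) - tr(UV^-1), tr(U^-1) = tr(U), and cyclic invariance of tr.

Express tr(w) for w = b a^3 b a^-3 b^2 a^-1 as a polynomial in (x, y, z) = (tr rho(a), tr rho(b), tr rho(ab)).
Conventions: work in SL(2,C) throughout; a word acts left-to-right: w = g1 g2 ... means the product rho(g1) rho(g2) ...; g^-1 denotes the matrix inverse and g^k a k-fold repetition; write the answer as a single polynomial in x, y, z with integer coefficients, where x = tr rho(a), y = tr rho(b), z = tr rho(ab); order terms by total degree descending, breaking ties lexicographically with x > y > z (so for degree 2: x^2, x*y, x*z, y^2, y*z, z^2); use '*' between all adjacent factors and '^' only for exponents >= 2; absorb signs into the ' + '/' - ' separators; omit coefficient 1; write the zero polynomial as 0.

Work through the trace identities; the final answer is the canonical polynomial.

x^6*y^3*z - x^7*y^2 - x^5*y^4 - 2*x^5*y^2*z^2 - x^4*y^3*z + x^4*y*z^3 + x^7 + 7*x^5*y^2 + x^5*z^2 + 2*x^3*y^4 + 4*x^3*y^2*z^2 - 3*x^4*y*z - x^2*y^3*z - 2*x^2*y*z^3 - 7*x^5 - 12*x^3*y^2 - 3*x^3*z^2 - 2*x*y^2*z^2 + 7*x^2*y*z + y*z^3 + 14*x^3 + 3*x*y^2 + 2*x*z^2 - 2*y*z - 7*x

trace(a b^2) = trace(b) trace(a b) - trace(a)  (reduce the b square) = y*z - x
trace(b a b^2) = trace(b) trace(a b^2) - trace(a b)  (reduce the b square) = y^2*z - x*y - z
trace(b^4 a) = trace(b) trace(b a b^2) - trace(b a b)  (reduce the b square) = y^3*z - x*y^2 - 2*y*z + x
trace(b^2) = trace(b) trace(b) - trace(1)  (reduce the b square) = y^2 - 2
trace(b^3) = trace(b) trace(b^2) - trace(b)  (reduce the b square) = y^3 - 3*y
trace(b^4) = trace(b) trace(b^3) - trace(b^2)  (reduce the b square) = y^4 - 4*y^2 + 2
trace(a b^4 a) = trace(a) trace(b^4 a) - trace(b^4)  (reduce the a square) = x*y^3*z - x^2*y^2 - y^4 - 2*x*y*z + x^2 + 4*y^2 - 2
trace(b^3 a^3 b) = trace(a) trace(a b^4 a) - trace(a b^4)  (reduce the a square) = x^2*y^3*z - x^3*y^2 - x*y^4 - 2*x^2*y*z - y^3*z + x^3 + 5*x*y^2 + 2*y*z - 3*x
trace(a b a b) = trace(a b) trace(a b) - trace(1)  (split on a) = z^2 - 2
trace(a b a) = trace(a) trace(b a) - trace(b)  (reduce the a square) = x*z - y
trace(a b a b^2) = trace(b) trace(a b a b) - trace(a b a)  (reduce the b square) = y*z^2 - x*z - y
trace(b a b^3 a) = trace(b) trace(a b a b^2) - trace(a b a b)  (reduce the b square) = y^2*z^2 - x*y*z - y^2 - z^2 + 2
trace(b a b^3 a^2) = trace(a) trace(b a b^3 a) - trace(b a b^3)  (reduce the a square) = x*y^2*z^2 - x^2*y*z - y^3*z - x*z^2 + 2*y*z + x
trace(b^3 a^3 b a) = trace(a) trace(b a b^3 a^2) - trace(b a b^3 a)  (reduce the a square) = x^2*y^2*z^2 - x^3*y*z - x*y^3*z - x^2*z^2 - y^2*z^2 + 3*x*y*z + x^2 + y^2 + z^2 - 2
trace(a^-1 b^3 a^3 b) = trace(b^3 a^3 b) trace(a) - trace(b^3 a^3 b a)  (eliminate a^-1) = x^3*y^3*z - x^4*y^2 - x^2*y^4 - x^2*y^2*z^2 - x^3*y*z + x^4 + 5*x^2*y^2 + x^2*z^2 + y^2*z^2 - x*y*z - 4*x^2 - y^2 - z^2 + 2
trace(b^3 a^3 b a^-2) = trace(a^-1 b^3 a^3 b) trace(a) - trace(a^-1 b^3 a^3 b a)  (eliminate a^-1) = x^4*y^3*z - x^5*y^2 - x^3*y^4 - x^3*y^2*z^2 - x^4*y*z - x^2*y^3*z + x^5 + 6*x^3*y^2 + x^3*z^2 + x*y^4 + x*y^2*z^2 + x^2*y*z + y^3*z - 5*x^3 - 6*x*y^2 - x*z^2 - 2*y*z + 5*x
trace(b a^3 b a^-3 b^2) = trace(b^3 a^3 b a^-2) trace(a) - trace(b^3 a^3 b a^-1)  (eliminate a^-1) = x^5*y^3*z - x^6*y^2 - x^4*y^4 - x^4*y^2*z^2 - x^5*y*z - 2*x^3*y^3*z + x^6 + 7*x^4*y^2 + x^4*z^2 + 2*x^2*y^4 + 2*x^2*y^2*z^2 + 2*x^3*y*z + x*y^3*z - 6*x^4 - 11*x^2*y^2 - 2*x^2*z^2 - y^2*z^2 - x*y*z + 9*x^2 + y^2 + z^2 - 2
trace(a b a^2 b^2) = trace(a) trace(b^2 a b a) - trace(b^2 a b)  (reduce the a square) = x*y*z^2 - x^2*z - y^2*z + z
trace(a b a^2 b) = trace(a) trace(b a b a) - trace(b a b)  (reduce the a square) = x*z^2 - y*z - x
trace(b^3 a b a^2) = trace(b) trace(a b a^2 b^2) - trace(a b a^2 b)  (reduce the b square) = x*y^2*z^2 - x^2*y*z - y^3*z - x*z^2 + 2*y*z + x
trace(b^2 a b a^3 b) = trace(a) trace(b^3 a b a^2) - trace(b^3 a b a)  (reduce the a square) = x^2*y^2*z^2 - x^3*y*z - x*y^3*z - x^2*z^2 - y^2*z^2 + 3*x*y*z + x^2 + y^2 + z^2 - 2
trace(b a b a b a) = trace(a b) trace(a b a b) - trace(a^-1 b^-1)  (split on a) = z^3 - 3*z
trace(b a b a b a^2) = trace(a) trace(b a b a b a) - trace(b a b a b)  (reduce the a square) = x*z^3 - y*z^2 - 2*x*z + y
trace(a b a^3 b a b) = trace(a) trace(b a b a b a^2) - trace(b a b a b a)  (reduce the a square) = x^2*z^3 - x*y*z^2 - 2*x^2*z - z^3 + x*y + 3*z
trace(a^2) = trace(a) trace(a) - trace(1)  (reduce the a square) = x^2 - 2
trace(b a^2 b) = trace(b) trace(a^2 b) - trace(a^2)  (reduce the b square) = x*y*z - x^2 - y^2 + 2
trace(b a^2 b a^2) = trace(a) trace(b a^2 b a) - trace(b a^2 b)  (reduce the a square) = x^2*z^2 - 2*x*y*z + y^2 - 2
trace(a b a^3 b a) = trace(a) trace(b a^2 b a^2) - trace(b a^2 b a)  (reduce the a square) = x^3*z^2 - 2*x^2*y*z + x*y^2 - x*z^2 + y*z - x
trace(b^2 a b a^3 b a) = trace(b) trace(a b a^3 b a b) - trace(a b a^3 b a)  (reduce the b square) = x^2*y*z^3 - x^3*z^2 - x*y^2*z^2 - y*z^3 + x*z^2 + 2*y*z + x
trace(a^-1 b^2 a b a^3 b) = trace(b^2 a b a^3 b) trace(a) - trace(b^2 a b a^3 b a)  (eliminate a^-1) = x^3*y^2*z^2 - x^4*y*z - x^2*y^3*z - x^2*y*z^3 + 3*x^2*y*z + y*z^3 + x^3 + x*y^2 - 2*y*z - 3*x
trace(b^2 a b a^3 b a^-2) = trace(a^-1 b^2 a b a^3 b) trace(a) - trace(a^-1 b^2 a b a^3 b a)  (eliminate a^-1) = x^4*y^2*z^2 - x^5*y*z - x^3*y^3*z - x^3*y*z^3 - x^2*y^2*z^2 + 4*x^3*y*z + x*y^3*z + x*y*z^3 + x^4 + x^2*y^2 + x^2*z^2 + y^2*z^2 - 5*x*y*z - 4*x^2 - y^2 - z^2 + 2
trace(b a^3 b a^-3 b^2 a) = trace(b^2 a b a^3 b a^-2) trace(a) - trace(b^2 a b a^3 b a^-1)  (eliminate a^-1) = x^5*y^2*z^2 - x^6*y*z - x^4*y^3*z - x^4*y*z^3 - 2*x^3*y^2*z^2 + 5*x^4*y*z + 2*x^2*y^3*z + 2*x^2*y*z^3 + x^5 + x^3*y^2 + x^3*z^2 + x*y^2*z^2 - 8*x^2*y*z - y*z^3 - 5*x^3 - 2*x*y^2 - x*z^2 + 2*y*z + 5*x
trace(b a^3 b a^-3 b^2 a^-1) = trace(b a^3 b a^-3 b^2) trace(a) - trace(b a^3 b a^-3 b^2 a)  (eliminate a^-1) = x^6*y^3*z - x^7*y^2 - x^5*y^4 - 2*x^5*y^2*z^2 - x^4*y^3*z + x^4*y*z^3 + x^7 + 7*x^5*y^2 + x^5*z^2 + 2*x^3*y^4 + 4*x^3*y^2*z^2 - 3*x^4*y*z - x^2*y^3*z - 2*x^2*y*z^3 - 7*x^5 - 12*x^3*y^2 - 3*x^3*z^2 - 2*x*y^2*z^2 + 7*x^2*y*z + y*z^3 + 14*x^3 + 3*x*y^2 + 2*x*z^2 - 2*y*z - 7*x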